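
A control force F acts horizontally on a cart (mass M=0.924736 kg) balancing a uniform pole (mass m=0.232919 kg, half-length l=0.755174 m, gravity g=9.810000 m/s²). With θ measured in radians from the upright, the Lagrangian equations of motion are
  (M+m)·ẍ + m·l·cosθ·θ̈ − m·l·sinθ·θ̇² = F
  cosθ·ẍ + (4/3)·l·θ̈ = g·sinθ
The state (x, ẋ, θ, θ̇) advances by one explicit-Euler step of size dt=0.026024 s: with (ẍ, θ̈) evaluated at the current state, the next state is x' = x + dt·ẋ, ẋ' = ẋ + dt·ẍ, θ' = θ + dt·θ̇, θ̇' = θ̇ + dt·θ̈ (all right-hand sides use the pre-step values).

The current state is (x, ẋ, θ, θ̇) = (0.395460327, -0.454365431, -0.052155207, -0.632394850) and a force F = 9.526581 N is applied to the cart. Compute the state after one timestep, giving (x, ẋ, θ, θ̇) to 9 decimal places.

sinθ=-0.052131565, cosθ=0.998640225
temp = (F + m·l·θ̇²·sinθ)/(M+m) = (9.526581 + -0.003667156)/1.157655 = 8.226037847
θ̈ = (g·sinθ − cosθ·temp)/(l·(4/3 − m·cos²θ/(M+m))) = -10.201724487
ẍ = temp − m·l·θ̈·cosθ/(M+m) = 9.773982543
Euler: x'=0.395460327+0.026024·-0.454365431=0.383635921, ẋ'=-0.454365431+0.026024·9.773982543=-0.200007309
       θ'=-0.052155207+0.026024·-0.632394850=-0.068612651, θ̇'=-0.632394850+0.026024·-10.201724487=-0.897884528

(0.383635921, -0.200007309, -0.068612651, -0.897884528)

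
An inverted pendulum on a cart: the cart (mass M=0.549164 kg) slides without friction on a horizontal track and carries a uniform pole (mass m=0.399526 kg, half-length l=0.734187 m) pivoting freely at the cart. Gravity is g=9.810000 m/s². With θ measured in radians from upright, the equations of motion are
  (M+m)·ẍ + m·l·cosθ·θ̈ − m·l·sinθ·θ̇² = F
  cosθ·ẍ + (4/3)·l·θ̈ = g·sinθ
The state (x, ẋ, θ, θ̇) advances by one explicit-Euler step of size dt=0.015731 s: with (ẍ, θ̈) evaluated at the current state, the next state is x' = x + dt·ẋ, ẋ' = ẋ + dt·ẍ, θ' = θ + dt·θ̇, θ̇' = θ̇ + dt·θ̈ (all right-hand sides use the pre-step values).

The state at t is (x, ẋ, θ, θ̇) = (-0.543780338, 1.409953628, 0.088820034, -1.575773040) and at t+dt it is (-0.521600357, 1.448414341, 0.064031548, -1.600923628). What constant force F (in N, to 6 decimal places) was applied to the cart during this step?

F = 1.787725 N

ẍ = (ẋ'−ẋ)/dt = (1.448414341−1.409953628)/0.015731 = 2.444899
θ̈ = (θ̇'−θ̇)/dt = (-1.600923628−-1.575773040)/0.015731 = -1.598791
sinθ=0.088703, cosθ=0.996058
F = (M+m)·ẍ + m·l·cosθ·θ̈ − m·l·sinθ·θ̇² = 2.319452 + -0.467120 − 0.064607 = 1.787725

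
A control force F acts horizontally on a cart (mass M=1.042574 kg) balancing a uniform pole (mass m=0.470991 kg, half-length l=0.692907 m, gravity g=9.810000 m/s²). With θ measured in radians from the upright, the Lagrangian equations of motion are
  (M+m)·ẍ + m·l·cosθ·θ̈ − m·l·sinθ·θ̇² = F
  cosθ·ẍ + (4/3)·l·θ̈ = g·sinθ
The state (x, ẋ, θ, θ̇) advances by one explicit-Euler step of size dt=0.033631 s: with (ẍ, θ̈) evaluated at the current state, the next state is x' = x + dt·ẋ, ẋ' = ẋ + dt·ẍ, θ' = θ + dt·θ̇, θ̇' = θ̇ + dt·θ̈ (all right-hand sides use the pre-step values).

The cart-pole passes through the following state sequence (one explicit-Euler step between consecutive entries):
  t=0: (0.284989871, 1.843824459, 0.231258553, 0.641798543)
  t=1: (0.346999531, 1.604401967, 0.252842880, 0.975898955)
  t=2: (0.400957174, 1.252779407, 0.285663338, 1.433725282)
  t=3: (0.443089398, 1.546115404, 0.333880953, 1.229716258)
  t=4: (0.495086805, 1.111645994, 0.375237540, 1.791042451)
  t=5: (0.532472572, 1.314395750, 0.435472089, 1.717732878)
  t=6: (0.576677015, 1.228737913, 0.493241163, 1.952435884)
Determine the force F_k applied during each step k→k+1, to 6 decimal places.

step 0→1:
  ẍ = (ẋ'−ẋ)/dt = (1.604401967−1.843824459)/0.033631 = -7.119101
  θ̈ = (θ̇'−θ̇)/dt = (0.975898955−0.641798543)/0.033631 = 9.934299
  sinθ=0.229203, cosθ=0.973379
  F = (M+m)·ẍ + m·l·cosθ·θ̈ − m·l·sinθ·θ̇² = -10.775222 + 3.155779 − 0.030811 = -7.650254
step 1→2:
  ẍ = (ẋ'−ẋ)/dt = (1.252779407−1.604401967)/0.033631 = -10.455311
  θ̈ = (θ̇'−θ̇)/dt = (1.433725282−0.975898955)/0.033631 = 13.613224
  sinθ=0.250157, cosθ=0.968205
  F = (M+m)·ẍ + m·l·cosθ·θ̈ − m·l·sinθ·θ̇² = -15.824793 + 4.301460 − 0.077752 = -11.601084
step 2→3:
  ẍ = (ẋ'−ẋ)/dt = (1.546115404−1.252779407)/0.033631 = 8.722191
  θ̈ = (θ̇'−θ̇)/dt = (1.229716258−1.433725282)/0.033631 = -6.066100
  sinθ=0.281794, cosθ=0.959475
  F = (M+m)·ẍ + m·l·cosθ·θ̈ − m·l·sinθ·θ̇² = 13.201603 + -1.899463 − 0.189039 = 11.113101
step 3→4:
  ẍ = (ẋ'−ẋ)/dt = (1.111645994−1.546115404)/0.033631 = -12.918718
  θ̈ = (θ̇'−θ̇)/dt = (1.791042451−1.229716258)/0.033631 = 16.690738
  sinθ=0.327712, cosθ=0.944778
  F = (M+m)·ẍ + m·l·cosθ·θ̈ − m·l·sinθ·θ̇² = -19.553320 + 5.146271 − 0.161730 = -14.568778
step 4→5:
  ẍ = (ẋ'−ẋ)/dt = (1.314395750−1.111645994)/0.033631 = 6.028657
  θ̈ = (θ̇'−θ̇)/dt = (1.717732878−1.791042451)/0.033631 = -2.179821
  sinθ=0.366494, cosθ=0.930421
  F = (M+m)·ẍ + m·l·cosθ·θ̈ − m·l·sinθ·θ̇² = 9.124764 + -0.661893 − 0.383677 = 8.079194
step 5→6:
  ẍ = (ẋ'−ẋ)/dt = (1.228737913−1.314395750)/0.033631 = -2.546991
  θ̈ = (θ̇'−θ̇)/dt = (1.952435884−1.717732878)/0.033631 = 6.978770
  sinθ=0.421838, cosθ=0.906671
  F = (M+m)·ẍ + m·l·cosθ·θ̈ − m·l·sinθ·θ̇² = -3.855036 + 2.064981 − 0.406205 = -2.196259

F_0 = -7.650254 N
F_1 = -11.601084 N
F_2 = 11.113101 N
F_3 = -14.568778 N
F_4 = 8.079194 N
F_5 = -2.196259 N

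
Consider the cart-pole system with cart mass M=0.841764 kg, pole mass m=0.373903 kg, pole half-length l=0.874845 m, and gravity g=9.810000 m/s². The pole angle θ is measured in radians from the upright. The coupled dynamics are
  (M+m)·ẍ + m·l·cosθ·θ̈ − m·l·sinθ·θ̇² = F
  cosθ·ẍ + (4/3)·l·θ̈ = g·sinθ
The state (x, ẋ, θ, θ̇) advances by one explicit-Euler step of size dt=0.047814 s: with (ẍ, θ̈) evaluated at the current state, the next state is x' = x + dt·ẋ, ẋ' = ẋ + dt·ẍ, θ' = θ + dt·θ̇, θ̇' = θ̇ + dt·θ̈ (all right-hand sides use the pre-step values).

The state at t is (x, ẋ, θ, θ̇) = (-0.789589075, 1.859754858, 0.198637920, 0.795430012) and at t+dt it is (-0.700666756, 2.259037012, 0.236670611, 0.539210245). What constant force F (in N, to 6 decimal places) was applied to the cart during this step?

F = 8.392481 N

ẍ = (ẋ'−ẋ)/dt = (2.259037012−1.859754858)/0.047814 = 8.350737
θ̈ = (θ̇'−θ̇)/dt = (0.539210245−0.795430012)/0.047814 = -5.358677
sinθ=0.197334, cosθ=0.980336
F = (M+m)·ẍ + m·l·cosθ·θ̈ − m·l·sinθ·θ̇² = 10.151716 + -1.718394 − 0.040841 = 8.392481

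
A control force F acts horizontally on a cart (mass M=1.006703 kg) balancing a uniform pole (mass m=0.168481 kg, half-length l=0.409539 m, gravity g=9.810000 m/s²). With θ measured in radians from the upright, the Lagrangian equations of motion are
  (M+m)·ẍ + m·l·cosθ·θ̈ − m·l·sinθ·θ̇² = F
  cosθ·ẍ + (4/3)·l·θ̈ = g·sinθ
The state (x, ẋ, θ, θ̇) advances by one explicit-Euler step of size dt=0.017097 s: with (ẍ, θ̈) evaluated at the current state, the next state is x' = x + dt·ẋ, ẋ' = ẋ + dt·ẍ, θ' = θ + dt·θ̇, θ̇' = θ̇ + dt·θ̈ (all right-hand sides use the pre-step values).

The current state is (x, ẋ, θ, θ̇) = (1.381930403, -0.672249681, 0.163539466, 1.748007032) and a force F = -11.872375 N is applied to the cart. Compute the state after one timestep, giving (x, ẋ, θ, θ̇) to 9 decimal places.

sinθ=0.162811459, cosθ=0.986657199
temp = (F + m·l·θ̇²·sinθ)/(M+m) = (-11.872375 + 0.034325551)/1.175184 = -10.073358256
θ̈ = (g·sinθ − cosθ·temp)/(l·(4/3 − m·cos²θ/(M+m))) = 23.596360488
ẍ = temp − m·l·θ̈·cosθ/(M+m) = -11.440305138
Euler: x'=1.381930403+0.017097·-0.672249681=1.370436950, ẋ'=-0.672249681+0.017097·-11.440305138=-0.867844578
       θ'=0.163539466+0.017097·1.748007032=0.193425142, θ̇'=1.748007032+0.017097·23.596360488=2.151434007

(1.370436950, -0.867844578, 0.193425142, 2.151434007)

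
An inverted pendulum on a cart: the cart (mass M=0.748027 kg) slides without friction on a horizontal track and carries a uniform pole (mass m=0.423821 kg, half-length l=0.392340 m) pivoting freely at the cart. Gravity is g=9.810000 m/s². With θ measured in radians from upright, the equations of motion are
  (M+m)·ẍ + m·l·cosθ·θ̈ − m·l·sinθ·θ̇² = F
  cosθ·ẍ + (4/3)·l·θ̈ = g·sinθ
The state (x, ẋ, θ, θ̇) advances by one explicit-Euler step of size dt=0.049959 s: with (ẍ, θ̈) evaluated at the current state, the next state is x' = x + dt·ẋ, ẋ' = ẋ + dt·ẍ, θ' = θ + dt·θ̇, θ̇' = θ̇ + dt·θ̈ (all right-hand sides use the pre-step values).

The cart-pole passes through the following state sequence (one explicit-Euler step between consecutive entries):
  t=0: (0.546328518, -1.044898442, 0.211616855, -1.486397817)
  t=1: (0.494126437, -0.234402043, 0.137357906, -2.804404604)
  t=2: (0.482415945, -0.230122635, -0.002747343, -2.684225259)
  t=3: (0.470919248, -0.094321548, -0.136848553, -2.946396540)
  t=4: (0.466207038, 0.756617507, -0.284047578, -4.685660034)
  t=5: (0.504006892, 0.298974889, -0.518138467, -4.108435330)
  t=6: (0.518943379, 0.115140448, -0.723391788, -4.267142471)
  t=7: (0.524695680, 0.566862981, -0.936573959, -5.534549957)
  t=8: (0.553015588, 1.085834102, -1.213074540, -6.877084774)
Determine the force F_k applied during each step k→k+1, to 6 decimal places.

F_0 = 14.645043 N
F_1 = 0.317546 N
F_2 = 2.316069 N
F_3 = 14.421934 N
F_4 = -7.867214 N
F_5 = -3.380894 N
F_6 = 9.437886 N
F_7 = 13.628220 N

step 0→1:
  ẍ = (ẋ'−ẋ)/dt = (-0.234402043−-1.044898442)/0.049959 = 16.223231
  θ̈ = (θ̇'−θ̇)/dt = (-2.804404604−-1.486397817)/0.049959 = -26.381769
  sinθ=0.210041, cosθ=0.977693
  F = (M+m)·ẍ + m·l·cosθ·θ̈ − m·l·sinθ·θ̇² = 19.011161 + -4.288953 − 0.077165 = 14.645043
step 1→2:
  ẍ = (ẋ'−ẋ)/dt = (-0.230122635−-0.234402043)/0.049959 = 0.085658
  θ̈ = (θ̇'−θ̇)/dt = (-2.684225259−-2.804404604)/0.049959 = 2.405559
  sinθ=0.136926, cosθ=0.990581
  F = (M+m)·ẍ + m·l·cosθ·θ̈ − m·l·sinθ·θ̇² = 0.100379 + 0.396234 − 0.179066 = 0.317546
step 2→3:
  ẍ = (ẋ'−ẋ)/dt = (-0.094321548−-0.230122635)/0.049959 = 2.718251
  θ̈ = (θ̇'−θ̇)/dt = (-2.946396540−-2.684225259)/0.049959 = -5.247729
  sinθ=-0.002747, cosθ=0.999996
  F = (M+m)·ẍ + m·l·cosθ·θ̈ − m·l·sinθ·θ̇² = 3.185377 + -0.872599 − -0.003292 = 2.316069
step 3→4:
  ẍ = (ẋ'−ẋ)/dt = (0.756617507−-0.094321548)/0.049959 = 17.032748
  θ̈ = (θ̇'−θ̇)/dt = (-4.685660034−-2.946396540)/0.049959 = -34.813817
  sinθ=-0.136422, cosθ=0.990651
  F = (M+m)·ẍ + m·l·cosθ·θ̈ − m·l·sinθ·θ̇² = 19.959792 + -5.734787 − -0.196930 = 14.421934
step 4→5:
  ẍ = (ẋ'−ẋ)/dt = (0.298974889−0.756617507)/0.049959 = -9.160364
  θ̈ = (θ̇'−θ̇)/dt = (-4.108435330−-4.685660034)/0.049959 = 11.553968
  sinθ=-0.280243, cosθ=0.959929
  F = (M+m)·ẍ + m·l·cosθ·θ̈ − m·l·sinθ·θ̇² = -10.734554 + 1.844231 − -1.023109 = -7.867214
step 5→6:
  ẍ = (ẋ'−ẋ)/dt = (0.115140448−0.298974889)/0.049959 = -3.679706
  θ̈ = (θ̇'−θ̇)/dt = (-4.267142471−-4.108435330)/0.049959 = -3.176748
  sinθ=-0.495264, cosθ=0.868743
  F = (M+m)·ẍ + m·l·cosθ·θ̈ − m·l·sinθ·θ̇² = -4.312056 + -0.458901 − -1.390063 = -3.380894
step 6→7:
  ẍ = (ẋ'−ẋ)/dt = (0.566862981−0.115140448)/0.049959 = 9.041865
  θ̈ = (θ̇'−θ̇)/dt = (-5.534549957−-4.267142471)/0.049959 = -25.368952
  sinθ=-0.661931, cosθ=0.749565
  F = (M+m)·ẍ + m·l·cosθ·θ̈ − m·l·sinθ·θ̇² = 10.595691 + -3.161963 − -2.004158 = 9.437886
step 7→8:
  ẍ = (ẋ'−ẋ)/dt = (1.085834102−0.566862981)/0.049959 = 10.387941
  θ̈ = (θ̇'−θ̇)/dt = (-6.877084774−-5.534549957)/0.049959 = -26.872732
  sinθ=-0.805533, cosθ=0.592551
  F = (M+m)·ẍ + m·l·cosθ·θ̈ − m·l·sinθ·θ̇² = 12.173087 + -2.647786 − -4.102918 = 13.628220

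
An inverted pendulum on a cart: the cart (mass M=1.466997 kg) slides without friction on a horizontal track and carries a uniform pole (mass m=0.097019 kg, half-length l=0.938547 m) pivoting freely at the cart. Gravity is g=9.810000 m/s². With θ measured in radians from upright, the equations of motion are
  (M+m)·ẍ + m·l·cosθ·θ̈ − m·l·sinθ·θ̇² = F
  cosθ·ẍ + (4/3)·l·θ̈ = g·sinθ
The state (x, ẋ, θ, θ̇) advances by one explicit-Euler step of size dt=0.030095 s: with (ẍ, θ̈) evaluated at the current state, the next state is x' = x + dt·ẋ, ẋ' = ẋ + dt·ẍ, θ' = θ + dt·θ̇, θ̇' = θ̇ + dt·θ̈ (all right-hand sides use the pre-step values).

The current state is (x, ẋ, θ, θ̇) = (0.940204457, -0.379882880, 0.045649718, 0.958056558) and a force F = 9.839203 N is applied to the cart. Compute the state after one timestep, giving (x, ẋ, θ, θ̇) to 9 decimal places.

sinθ=0.045633865, cosθ=0.998958233
temp = (F + m·l·θ̇²·sinθ)/(M+m) = (9.839203 + 0.003814015)/1.564016 = 6.293424757
θ̈ = (g·sinθ − cosθ·temp)/(l·(4/3 − m·cos²θ/(M+m))) = -4.893332262
ẍ = temp − m·l·θ̈·cosθ/(M+m) = 6.578017397
Euler: x'=0.940204457+0.030095·-0.379882880=0.928771882, ẋ'=-0.379882880+0.030095·6.578017397=-0.181917446
       θ'=0.045649718+0.030095·0.958056558=0.074482430, θ̇'=0.958056558+0.030095·-4.893332262=0.810791724

(0.928771882, -0.181917446, 0.074482430, 0.810791724)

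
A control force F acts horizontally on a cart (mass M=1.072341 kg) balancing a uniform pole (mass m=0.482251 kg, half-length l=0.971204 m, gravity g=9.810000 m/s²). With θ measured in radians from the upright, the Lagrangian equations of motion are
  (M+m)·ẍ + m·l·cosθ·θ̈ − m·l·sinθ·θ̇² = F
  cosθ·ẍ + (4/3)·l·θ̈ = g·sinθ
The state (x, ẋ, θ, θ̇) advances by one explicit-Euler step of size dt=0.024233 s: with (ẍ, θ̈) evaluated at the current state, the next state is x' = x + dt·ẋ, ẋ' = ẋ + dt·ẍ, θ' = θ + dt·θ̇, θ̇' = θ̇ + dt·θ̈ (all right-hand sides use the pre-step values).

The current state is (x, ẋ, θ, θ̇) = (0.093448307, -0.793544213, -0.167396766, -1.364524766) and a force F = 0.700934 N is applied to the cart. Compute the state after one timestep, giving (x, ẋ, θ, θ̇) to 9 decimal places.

(0.074218350, -0.770608386, -0.200463295, -1.412576582)

sinθ=-0.166616071, cosθ=0.986021848
temp = (F + m·l·θ̇²·sinθ)/(M+m) = (0.700934 + -0.145299237)/1.554592 = 0.357415170
θ̈ = (g·sinθ − cosθ·temp)/(l·(4/3 − m·cos²θ/(M+m))) = -1.982908251
ẍ = temp − m·l·θ̈·cosθ/(M+m) = 0.946470823
Euler: x'=0.093448307+0.024233·-0.793544213=0.074218350, ẋ'=-0.793544213+0.024233·0.946470823=-0.770608386
       θ'=-0.167396766+0.024233·-1.364524766=-0.200463295, θ̇'=-1.364524766+0.024233·-1.982908251=-1.412576582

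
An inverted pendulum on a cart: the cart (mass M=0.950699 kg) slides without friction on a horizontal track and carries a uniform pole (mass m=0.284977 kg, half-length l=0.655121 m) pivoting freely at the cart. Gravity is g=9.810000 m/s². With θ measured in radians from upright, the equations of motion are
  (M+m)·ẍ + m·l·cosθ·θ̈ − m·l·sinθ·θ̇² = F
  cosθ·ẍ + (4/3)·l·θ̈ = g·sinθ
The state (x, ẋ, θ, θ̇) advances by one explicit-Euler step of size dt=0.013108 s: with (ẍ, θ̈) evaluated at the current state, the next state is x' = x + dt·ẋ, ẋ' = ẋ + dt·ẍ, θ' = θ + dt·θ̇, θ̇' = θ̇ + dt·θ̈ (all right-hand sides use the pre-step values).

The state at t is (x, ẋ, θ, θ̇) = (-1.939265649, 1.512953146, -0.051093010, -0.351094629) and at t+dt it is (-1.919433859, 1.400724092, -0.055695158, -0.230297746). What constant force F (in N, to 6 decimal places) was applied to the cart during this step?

F = -8.860289 N

ẍ = (ẋ'−ẋ)/dt = (1.400724092−1.512953146)/0.013108 = -8.561875
θ̈ = (θ̇'−θ̇)/dt = (-0.230297746−-0.351094629)/0.013108 = 9.215508
sinθ=-0.051071, cosθ=0.998695
F = (M+m)·ẍ + m·l·cosθ·θ̈ − m·l·sinθ·θ̇² = -10.579703 + 1.718239 − -0.001175 = -8.860289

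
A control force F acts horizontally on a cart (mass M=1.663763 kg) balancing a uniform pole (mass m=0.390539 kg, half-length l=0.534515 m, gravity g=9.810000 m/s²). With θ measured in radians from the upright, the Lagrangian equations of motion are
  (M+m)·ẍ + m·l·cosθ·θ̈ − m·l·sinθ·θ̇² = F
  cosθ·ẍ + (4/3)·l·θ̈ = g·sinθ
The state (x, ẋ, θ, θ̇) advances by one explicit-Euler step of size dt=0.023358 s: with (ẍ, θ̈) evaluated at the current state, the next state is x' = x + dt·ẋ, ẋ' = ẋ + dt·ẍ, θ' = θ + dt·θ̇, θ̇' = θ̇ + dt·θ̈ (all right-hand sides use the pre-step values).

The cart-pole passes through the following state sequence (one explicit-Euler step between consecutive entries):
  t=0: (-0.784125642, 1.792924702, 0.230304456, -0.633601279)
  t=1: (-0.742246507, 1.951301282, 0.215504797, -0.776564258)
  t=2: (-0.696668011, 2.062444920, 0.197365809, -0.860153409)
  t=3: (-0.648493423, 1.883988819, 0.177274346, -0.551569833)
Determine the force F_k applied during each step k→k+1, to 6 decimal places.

step 0→1:
  ẍ = (ẋ'−ẋ)/dt = (1.951301282−1.792924702)/0.023358 = 6.780400
  θ̈ = (θ̇'−θ̇)/dt = (-0.776564258−-0.633601279)/0.023358 = -6.120515
  sinθ=0.228274, cosθ=0.973597
  F = (M+m)·ẍ + m·l·cosθ·θ̈ − m·l·sinθ·θ̇² = 13.928989 + -1.243917 − 0.019130 = 12.665942
step 1→2:
  ẍ = (ẋ'−ẋ)/dt = (2.062444920−1.951301282)/0.023358 = 4.758269
  θ̈ = (θ̇'−θ̇)/dt = (-0.860153409−-0.776564258)/0.023358 = -3.578609
  sinθ=0.213841, cosθ=0.976869
  F = (M+m)·ẍ + m·l·cosθ·θ̈ − m·l·sinθ·θ̇² = 9.774921 + -0.729751 − 0.026920 = 9.018250
step 2→3:
  ẍ = (ẋ'−ẋ)/dt = (1.883988819−2.062444920)/0.023358 = -7.640042
  θ̈ = (θ̇'−θ̇)/dt = (-0.551569833−-0.860153409)/0.023358 = 13.211044
  sinθ=0.196087, cosθ=0.980587
  F = (M+m)·ẍ + m·l·cosθ·θ̈ − m·l·sinθ·θ̇² = -15.694954 + 2.704253 − 0.030285 = -13.020985

F_0 = 12.665942 N
F_1 = 9.018250 N
F_2 = -13.020985 N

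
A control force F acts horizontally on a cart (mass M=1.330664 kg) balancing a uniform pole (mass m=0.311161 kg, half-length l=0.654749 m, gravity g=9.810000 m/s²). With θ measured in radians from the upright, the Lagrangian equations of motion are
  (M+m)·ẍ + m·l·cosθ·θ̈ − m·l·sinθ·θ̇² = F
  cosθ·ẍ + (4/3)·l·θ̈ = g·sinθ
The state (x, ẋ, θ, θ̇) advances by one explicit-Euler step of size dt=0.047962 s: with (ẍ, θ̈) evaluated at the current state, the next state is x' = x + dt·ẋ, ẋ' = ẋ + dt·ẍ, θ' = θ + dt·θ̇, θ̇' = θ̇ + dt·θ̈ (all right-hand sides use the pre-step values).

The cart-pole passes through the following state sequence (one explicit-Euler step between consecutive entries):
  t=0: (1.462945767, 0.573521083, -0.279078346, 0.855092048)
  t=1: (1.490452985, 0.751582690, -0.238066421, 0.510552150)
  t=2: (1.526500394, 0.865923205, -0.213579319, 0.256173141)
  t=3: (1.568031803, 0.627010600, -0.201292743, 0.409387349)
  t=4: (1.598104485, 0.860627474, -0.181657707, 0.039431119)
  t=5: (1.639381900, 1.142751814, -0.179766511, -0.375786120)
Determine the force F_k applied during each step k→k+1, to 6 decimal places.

F_0 = 4.729495 N
F_1 = 2.876532 N
F_2 = -7.539538 N
F_3 = 6.464185 N
F_4 = 7.922945 N

step 0→1:
  ẍ = (ẋ'−ẋ)/dt = (0.751582690−0.573521083)/0.047962 = 3.712556
  θ̈ = (θ̇'−θ̇)/dt = (0.510552150−0.855092048)/0.047962 = -7.183602
  sinθ=-0.275470, cosθ=0.961310
  F = (M+m)·ẍ + m·l·cosθ·θ̈ − m·l·sinθ·θ̇² = 6.095367 + -1.406908 − -0.041035 = 4.729495
step 1→2:
  ẍ = (ẋ'−ẋ)/dt = (0.865923205−0.751582690)/0.047962 = 2.383981
  θ̈ = (θ̇'−θ̇)/dt = (0.256173141−0.510552150)/0.047962 = -5.303761
  sinθ=-0.235824, cosθ=0.971796
  F = (M+m)·ẍ + m·l·cosθ·θ̈ − m·l·sinθ·θ̇² = 3.914080 + -1.050072 − -0.012524 = 2.876532
step 2→3:
  ẍ = (ẋ'−ẋ)/dt = (0.627010600−0.865923205)/0.047962 = -4.981289
  θ̈ = (θ̇'−θ̇)/dt = (0.409387349−0.256173141)/0.047962 = 3.194492
  sinθ=-0.211959, cosθ=0.977279
  F = (M+m)·ẍ + m·l·cosθ·θ̈ − m·l·sinθ·θ̇² = -8.178406 + 0.636034 − -0.002834 = -7.539538
step 3→4:
  ẍ = (ẋ'−ẋ)/dt = (0.860627474−0.627010600)/0.047962 = 4.870874
  θ̈ = (θ̇'−θ̇)/dt = (0.039431119−0.409387349)/0.047962 = -7.713528
  sinθ=-0.199936, cosθ=0.979809
  F = (M+m)·ẍ + m·l·cosθ·θ̈ − m·l·sinθ·θ̇² = 7.997123 + -1.539765 − -0.006827 = 6.464185
step 4→5:
  ẍ = (ẋ'−ẋ)/dt = (1.142751814−0.860627474)/0.047962 = 5.882247
  θ̈ = (θ̇'−θ̇)/dt = (-0.375786120−0.039431119)/0.047962 = -8.657213
  sinθ=-0.180660, cosθ=0.983546
  F = (M+m)·ẍ + m·l·cosθ·θ̈ − m·l·sinθ·θ̇² = 9.657621 + -1.734733 − -0.000057 = 7.922945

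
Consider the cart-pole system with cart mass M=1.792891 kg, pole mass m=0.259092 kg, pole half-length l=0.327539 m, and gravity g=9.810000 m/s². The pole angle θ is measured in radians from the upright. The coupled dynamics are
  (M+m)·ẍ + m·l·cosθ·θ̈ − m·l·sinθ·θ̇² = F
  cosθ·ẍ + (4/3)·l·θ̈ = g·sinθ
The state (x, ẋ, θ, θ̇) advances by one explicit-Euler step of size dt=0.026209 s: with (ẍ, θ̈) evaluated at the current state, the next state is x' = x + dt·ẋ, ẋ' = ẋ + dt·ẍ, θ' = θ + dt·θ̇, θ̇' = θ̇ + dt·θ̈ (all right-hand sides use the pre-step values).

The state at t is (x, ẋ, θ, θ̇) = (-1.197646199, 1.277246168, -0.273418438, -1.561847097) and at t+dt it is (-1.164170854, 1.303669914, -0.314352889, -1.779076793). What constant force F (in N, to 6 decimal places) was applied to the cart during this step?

F = 1.447449 N

ẍ = (ẋ'−ẋ)/dt = (1.303669914−1.277246168)/0.026209 = 1.008194
θ̈ = (θ̇'−θ̇)/dt = (-1.779076793−-1.561847097)/0.026209 = -8.288363
sinθ=-0.270024, cosθ=0.962853
F = (M+m)·ẍ + m·l·cosθ·θ̈ − m·l·sinθ·θ̇² = 2.068796 + -0.677245 − -0.055898 = 1.447449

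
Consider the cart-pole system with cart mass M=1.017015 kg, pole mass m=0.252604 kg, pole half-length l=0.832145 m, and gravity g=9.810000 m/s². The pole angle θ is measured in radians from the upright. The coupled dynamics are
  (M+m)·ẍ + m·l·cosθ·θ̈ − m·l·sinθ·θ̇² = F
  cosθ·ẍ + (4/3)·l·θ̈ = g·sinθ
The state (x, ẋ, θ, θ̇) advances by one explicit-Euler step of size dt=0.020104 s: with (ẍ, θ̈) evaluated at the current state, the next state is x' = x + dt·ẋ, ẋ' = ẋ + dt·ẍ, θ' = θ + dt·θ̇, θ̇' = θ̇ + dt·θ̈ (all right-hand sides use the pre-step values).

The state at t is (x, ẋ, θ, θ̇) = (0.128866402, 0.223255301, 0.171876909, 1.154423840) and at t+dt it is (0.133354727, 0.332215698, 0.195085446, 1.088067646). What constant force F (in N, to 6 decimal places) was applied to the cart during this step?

F = 6.149632 N

ẍ = (ẋ'−ẋ)/dt = (0.332215698−0.223255301)/0.020104 = 5.419837
θ̈ = (θ̇'−θ̇)/dt = (1.088067646−1.154423840)/0.020104 = -3.300646
sinθ=0.171032, cosθ=0.985265
F = (M+m)·ẍ + m·l·cosθ·θ̈ − m·l·sinθ·θ̇² = 6.881128 + -0.683583 − 0.047912 = 6.149632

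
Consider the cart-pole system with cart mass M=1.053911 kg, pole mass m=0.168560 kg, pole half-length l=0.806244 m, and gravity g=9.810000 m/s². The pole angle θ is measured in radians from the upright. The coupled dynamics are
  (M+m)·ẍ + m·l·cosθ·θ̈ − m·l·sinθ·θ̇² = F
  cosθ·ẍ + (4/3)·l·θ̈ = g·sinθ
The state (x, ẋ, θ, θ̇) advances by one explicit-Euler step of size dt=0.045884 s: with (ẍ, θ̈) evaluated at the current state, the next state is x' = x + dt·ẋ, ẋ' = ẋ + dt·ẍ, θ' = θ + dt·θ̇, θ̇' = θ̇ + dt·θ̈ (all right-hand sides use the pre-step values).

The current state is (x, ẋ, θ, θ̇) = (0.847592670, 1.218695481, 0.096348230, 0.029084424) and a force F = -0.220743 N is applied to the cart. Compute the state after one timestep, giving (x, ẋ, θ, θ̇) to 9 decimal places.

sinθ=0.096199233, cosθ=0.995362099
temp = (F + m·l·θ̇²·sinθ)/(M+m) = (-0.220743 + 0.000011059)/1.222471 = -0.180562108
θ̈ = (g·sinθ − cosθ·temp)/(l·(4/3 − m·cos²θ/(M+m))) = 1.164364097
ẍ = temp − m·l·θ̈·cosθ/(M+m) = -0.309402595
Euler: x'=0.847592670+0.045884·1.218695481=0.903511293, ẋ'=1.218695481+0.045884·-0.309402595=1.204498852
       θ'=0.096348230+0.045884·0.029084424=0.097682740, θ̇'=0.029084424+0.045884·1.164364097=0.082510106

(0.903511293, 1.204498852, 0.097682740, 0.082510106)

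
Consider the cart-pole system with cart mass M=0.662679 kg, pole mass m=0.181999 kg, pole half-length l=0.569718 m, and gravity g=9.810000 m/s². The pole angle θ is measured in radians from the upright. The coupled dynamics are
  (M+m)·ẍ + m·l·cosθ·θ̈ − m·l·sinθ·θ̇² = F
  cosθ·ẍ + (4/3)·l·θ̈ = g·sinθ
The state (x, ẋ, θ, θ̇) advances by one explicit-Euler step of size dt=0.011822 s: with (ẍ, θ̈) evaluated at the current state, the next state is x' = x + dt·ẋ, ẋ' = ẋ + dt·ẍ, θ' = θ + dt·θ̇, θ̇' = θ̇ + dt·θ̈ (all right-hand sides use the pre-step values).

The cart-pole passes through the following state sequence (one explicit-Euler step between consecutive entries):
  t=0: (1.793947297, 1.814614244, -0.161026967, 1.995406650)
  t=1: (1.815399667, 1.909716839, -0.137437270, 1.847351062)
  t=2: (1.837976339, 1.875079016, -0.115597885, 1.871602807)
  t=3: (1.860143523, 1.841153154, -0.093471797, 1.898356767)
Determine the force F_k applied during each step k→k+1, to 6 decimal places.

F_0 = 5.579479 N
F_1 = -2.215680 N
F_2 = -2.149012 N

step 0→1:
  ẍ = (ẋ'−ẋ)/dt = (1.909716839−1.814614244)/0.011822 = 8.044544
  θ̈ = (θ̇'−θ̇)/dt = (1.847351062−1.995406650)/0.011822 = -12.523734
  sinθ=-0.160332, cosθ=0.987063
  F = (M+m)·ẍ + m·l·cosθ·θ̈ − m·l·sinθ·θ̇² = 6.795049 + -1.281763 − -0.066193 = 5.579479
step 1→2:
  ẍ = (ẋ'−ẋ)/dt = (1.875079016−1.909716839)/0.011822 = -2.929946
  θ̈ = (θ̇'−θ̇)/dt = (1.871602807−1.847351062)/0.011822 = 2.051408
  sinθ=-0.137005, cosθ=0.990570
  F = (M+m)·ẍ + m·l·cosθ·θ̈ − m·l·sinθ·θ̇² = -2.474861 + 0.210701 − -0.048480 = -2.215680
step 2→3:
  ẍ = (ẋ'−ẋ)/dt = (1.841153154−1.875079016)/0.011822 = -2.869723
  θ̈ = (θ̇'−θ̇)/dt = (1.898356767−1.871602807)/0.011822 = 2.263065
  sinθ=-0.115341, cosθ=0.993326
  F = (M+m)·ẍ + m·l·cosθ·θ̈ − m·l·sinθ·θ̇² = -2.423992 + 0.233087 − -0.041893 = -2.149012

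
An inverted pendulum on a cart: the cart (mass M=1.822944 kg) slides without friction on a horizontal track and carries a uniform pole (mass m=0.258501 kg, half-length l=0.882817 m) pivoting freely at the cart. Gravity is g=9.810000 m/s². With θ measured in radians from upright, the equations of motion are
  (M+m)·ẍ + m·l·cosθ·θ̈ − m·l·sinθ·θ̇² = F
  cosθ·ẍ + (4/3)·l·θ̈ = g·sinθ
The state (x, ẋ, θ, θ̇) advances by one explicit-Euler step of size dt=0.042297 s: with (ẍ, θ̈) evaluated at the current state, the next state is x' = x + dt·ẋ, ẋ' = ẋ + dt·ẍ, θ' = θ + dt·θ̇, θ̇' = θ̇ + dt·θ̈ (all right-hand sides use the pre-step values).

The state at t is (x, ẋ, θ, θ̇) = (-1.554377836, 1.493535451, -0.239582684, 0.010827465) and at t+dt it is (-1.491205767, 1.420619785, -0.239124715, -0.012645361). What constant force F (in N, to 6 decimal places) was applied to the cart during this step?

F = -3.711218 N

ẍ = (ẋ'−ẋ)/dt = (1.420619785−1.493535451)/0.042297 = -1.723897
θ̈ = (θ̇'−θ̇)/dt = (-0.012645361−0.010827465)/0.042297 = -0.554953
sinθ=-0.237297, cosθ=0.971437
F = (M+m)·ẍ + m·l·cosθ·θ̈ − m·l·sinθ·θ̇² = -3.588197 + -0.123028 − -0.000006 = -3.711218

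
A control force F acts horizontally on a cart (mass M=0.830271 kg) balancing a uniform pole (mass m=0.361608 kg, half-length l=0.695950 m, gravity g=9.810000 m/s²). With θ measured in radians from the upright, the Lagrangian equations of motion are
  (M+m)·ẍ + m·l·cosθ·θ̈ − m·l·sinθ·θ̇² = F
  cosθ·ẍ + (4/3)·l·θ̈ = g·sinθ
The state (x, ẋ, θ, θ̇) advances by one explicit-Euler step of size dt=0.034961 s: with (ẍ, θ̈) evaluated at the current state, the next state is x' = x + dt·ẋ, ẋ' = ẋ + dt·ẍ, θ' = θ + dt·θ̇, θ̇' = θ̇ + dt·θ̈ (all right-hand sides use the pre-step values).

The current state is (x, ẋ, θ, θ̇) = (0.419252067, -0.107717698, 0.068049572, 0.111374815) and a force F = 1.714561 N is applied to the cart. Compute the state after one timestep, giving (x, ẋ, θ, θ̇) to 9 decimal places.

sinθ=0.067997064, cosθ=0.997685521
temp = (F + m·l·θ̇²·sinθ)/(M+m) = (1.714561 + 0.000212266)/1.191879 = 1.438714220
θ̈ = (g·sinθ − cosθ·temp)/(l·(4/3 − m·cos²θ/(M+m))) = -1.070455092
ẍ = temp − m·l·θ̈·cosθ/(M+m) = 1.664213948
Euler: x'=0.419252067+0.034961·-0.107717698=0.415486149, ẋ'=-0.107717698+0.034961·1.664213948=-0.049535114
       θ'=0.068049572+0.034961·0.111374815=0.071943347, θ̇'=0.111374815+0.034961·-1.070455092=0.073950635

(0.415486149, -0.049535114, 0.071943347, 0.073950635)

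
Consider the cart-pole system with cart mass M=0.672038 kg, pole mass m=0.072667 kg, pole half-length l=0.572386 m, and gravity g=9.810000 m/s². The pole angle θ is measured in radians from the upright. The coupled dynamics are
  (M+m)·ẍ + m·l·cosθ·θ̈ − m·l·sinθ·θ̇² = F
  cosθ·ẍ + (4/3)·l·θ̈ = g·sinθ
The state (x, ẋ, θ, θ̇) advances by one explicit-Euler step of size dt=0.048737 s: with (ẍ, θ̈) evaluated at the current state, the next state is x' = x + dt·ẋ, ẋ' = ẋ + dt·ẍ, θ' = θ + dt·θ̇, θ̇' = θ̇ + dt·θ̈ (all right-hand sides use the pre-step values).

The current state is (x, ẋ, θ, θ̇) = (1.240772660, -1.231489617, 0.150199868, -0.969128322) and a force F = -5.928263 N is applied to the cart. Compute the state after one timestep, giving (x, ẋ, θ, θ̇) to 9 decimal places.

(1.180753551, -1.654523225, 0.102967461, -0.327323973)

sinθ=0.149635753, cosθ=0.988741190
temp = (F + m·l·θ̇²·sinθ)/(M+m) = (-5.928263 + 0.005845534)/0.744705 = -7.952702703
θ̈ = (g·sinθ − cosθ·temp)/(l·(4/3 − m·cos²θ/(M+m))) = 13.168729075
ẍ = temp − m·l·θ̈·cosθ/(M+m) = -8.679927123
Euler: x'=1.240772660+0.048737·-1.231489617=1.180753551, ẋ'=-1.231489617+0.048737·-8.679927123=-1.654523225
       θ'=0.150199868+0.048737·-0.969128322=0.102967461, θ̇'=-0.969128322+0.048737·13.168729075=-0.327323973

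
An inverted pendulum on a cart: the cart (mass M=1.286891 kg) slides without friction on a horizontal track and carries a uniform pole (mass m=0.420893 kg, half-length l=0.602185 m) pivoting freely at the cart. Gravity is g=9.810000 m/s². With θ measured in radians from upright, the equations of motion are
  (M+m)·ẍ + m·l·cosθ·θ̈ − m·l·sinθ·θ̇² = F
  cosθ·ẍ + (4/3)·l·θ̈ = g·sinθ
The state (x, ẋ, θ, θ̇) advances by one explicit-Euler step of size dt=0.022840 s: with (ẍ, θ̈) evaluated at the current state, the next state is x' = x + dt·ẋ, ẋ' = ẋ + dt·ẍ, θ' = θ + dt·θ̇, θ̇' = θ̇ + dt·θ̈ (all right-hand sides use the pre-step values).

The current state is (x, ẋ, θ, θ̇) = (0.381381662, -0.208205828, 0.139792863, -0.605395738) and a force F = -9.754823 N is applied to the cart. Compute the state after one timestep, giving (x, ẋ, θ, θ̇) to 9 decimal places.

sinθ=0.139338001, cosθ=0.990244880
temp = (F + m·l·θ̇²·sinθ)/(M+m) = (-9.754823 + 0.012943446)/1.707784 = -5.704397953
θ̈ = (g·sinθ − cosθ·temp)/(l·(4/3 − m·cos²θ/(M+m))) = 10.672101384
ẍ = temp − m·l·θ̈·cosθ/(M+m) = -7.272813879
Euler: x'=0.381381662+0.022840·-0.208205828=0.376626241, ẋ'=-0.208205828+0.022840·-7.272813879=-0.374316897
       θ'=0.139792863+0.022840·-0.605395738=0.125965624, θ̇'=-0.605395738+0.022840·10.672101384=-0.361644942

(0.376626241, -0.374316897, 0.125965624, -0.361644942)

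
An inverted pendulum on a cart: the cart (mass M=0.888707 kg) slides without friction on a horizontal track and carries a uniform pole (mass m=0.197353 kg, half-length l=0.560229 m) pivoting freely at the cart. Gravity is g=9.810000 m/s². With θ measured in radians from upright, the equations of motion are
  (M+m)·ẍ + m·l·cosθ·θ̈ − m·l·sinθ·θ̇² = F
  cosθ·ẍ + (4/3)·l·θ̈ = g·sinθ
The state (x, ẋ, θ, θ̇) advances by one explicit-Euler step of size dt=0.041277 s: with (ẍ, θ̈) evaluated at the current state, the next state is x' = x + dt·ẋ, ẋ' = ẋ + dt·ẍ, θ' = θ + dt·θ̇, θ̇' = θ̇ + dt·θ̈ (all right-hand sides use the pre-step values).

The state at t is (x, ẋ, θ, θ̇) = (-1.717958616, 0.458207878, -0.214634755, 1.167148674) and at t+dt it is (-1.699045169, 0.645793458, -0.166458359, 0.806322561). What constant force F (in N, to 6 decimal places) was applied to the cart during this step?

ẍ = (ẋ'−ẋ)/dt = (0.645793458−0.458207878)/0.041277 = 4.544555
θ̈ = (θ̇'−θ̇)/dt = (0.806322561−1.167148674)/0.041277 = -8.741578
sinθ=-0.212991, cosθ=0.977054
F = (M+m)·ẍ + m·l·cosθ·θ̈ − m·l·sinθ·θ̇² = 4.935659 + -0.944317 − -0.032079 = 4.023421

F = 4.023421 N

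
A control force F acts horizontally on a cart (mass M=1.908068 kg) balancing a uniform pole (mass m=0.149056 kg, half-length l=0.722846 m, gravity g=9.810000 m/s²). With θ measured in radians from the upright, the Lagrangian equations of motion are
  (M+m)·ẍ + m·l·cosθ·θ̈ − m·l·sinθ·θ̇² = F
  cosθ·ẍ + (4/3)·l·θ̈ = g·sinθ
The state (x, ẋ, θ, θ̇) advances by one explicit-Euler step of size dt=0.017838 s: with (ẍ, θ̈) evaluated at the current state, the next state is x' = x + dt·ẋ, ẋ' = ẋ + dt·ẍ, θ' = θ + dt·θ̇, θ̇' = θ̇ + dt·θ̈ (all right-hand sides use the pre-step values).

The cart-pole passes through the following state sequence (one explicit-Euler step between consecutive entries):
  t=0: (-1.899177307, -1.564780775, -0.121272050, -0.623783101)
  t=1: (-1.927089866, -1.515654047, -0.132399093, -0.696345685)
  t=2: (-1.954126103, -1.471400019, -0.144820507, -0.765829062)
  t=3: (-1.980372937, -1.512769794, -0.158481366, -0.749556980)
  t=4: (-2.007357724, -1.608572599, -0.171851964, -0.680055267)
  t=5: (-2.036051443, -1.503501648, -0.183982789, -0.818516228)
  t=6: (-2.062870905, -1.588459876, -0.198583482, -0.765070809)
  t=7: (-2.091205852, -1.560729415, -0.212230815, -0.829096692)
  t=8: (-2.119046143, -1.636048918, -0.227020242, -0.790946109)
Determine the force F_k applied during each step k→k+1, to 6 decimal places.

F_0 = 5.235421 N
F_1 = 4.694367 N
F_2 = -4.664492 N
F_3 = -10.624131 N
F_4 = 11.301565 N
F_5 = -9.467024 N
F_6 = 2.831263 N
F_7 = -8.445172 N

step 0→1:
  ẍ = (ẋ'−ẋ)/dt = (-1.515654047−-1.564780775)/0.017838 = 2.754049
  θ̈ = (θ̇'−θ̇)/dt = (-0.696345685−-0.623783101)/0.017838 = -4.067865
  sinθ=-0.120975, cosθ=0.992656
  F = (M+m)·ẍ + m·l·cosθ·θ̈ − m·l·sinθ·θ̇² = 5.665421 + -0.435071 − -0.005072 = 5.235421
step 1→2:
  ẍ = (ẋ'−ẋ)/dt = (-1.471400019−-1.515654047)/0.017838 = 2.480885
  θ̈ = (θ̇'−θ̇)/dt = (-0.765829062−-0.696345685)/0.017838 = -3.895245
  sinθ=-0.132013, cosθ=0.991248
  F = (M+m)·ẍ + m·l·cosθ·θ̈ − m·l·sinθ·θ̇² = 5.103488 + -0.416018 − -0.006897 = 4.694367
step 2→3:
  ẍ = (ẋ'−ẋ)/dt = (-1.512769794−-1.471400019)/0.017838 = -2.319194
  θ̈ = (θ̇'−θ̇)/dt = (-0.749556980−-0.765829062)/0.017838 = 0.912214
  sinθ=-0.144315, cosθ=0.989532
  F = (M+m)·ẍ + m·l·cosθ·θ̈ − m·l·sinθ·θ̇² = -4.770869 + 0.097257 − -0.009119 = -4.664492
step 3→4:
  ẍ = (ẋ'−ẋ)/dt = (-1.608572599−-1.512769794)/0.017838 = -5.370714
  θ̈ = (θ̇'−θ̇)/dt = (-0.680055267−-0.749556980)/0.017838 = 3.896273
  sinθ=-0.157819, cosθ=0.987468
  F = (M+m)·ẍ + m·l·cosθ·θ̈ − m·l·sinθ·θ̇² = -11.048226 + 0.414541 − -0.009554 = -10.624131
step 4→5:
  ẍ = (ẋ'−ẋ)/dt = (-1.503501648−-1.608572599)/0.017838 = 5.890288
  θ̈ = (θ̇'−θ̇)/dt = (-0.818516228−-0.680055267)/0.017838 = -7.762135
  sinθ=-0.171007, cosθ=0.985270
  F = (M+m)·ẍ + m·l·cosθ·θ̈ − m·l·sinθ·θ̇² = 12.117052 + -0.824008 − -0.008521 = 11.301565
step 5→6:
  ẍ = (ẋ'−ẋ)/dt = (-1.588459876−-1.503501648)/0.017838 = -4.762766
  θ̈ = (θ̇'−θ̇)/dt = (-0.765070809−-0.818516228)/0.017838 = 2.996155
  sinθ=-0.182947, cosθ=0.983123
  F = (M+m)·ẍ + m·l·cosθ·θ̈ − m·l·sinθ·θ̇² = -9.797601 + 0.317371 − -0.013206 = -9.467024
step 6→7:
  ẍ = (ẋ'−ẋ)/dt = (-1.560729415−-1.588459876)/0.017838 = 1.554572
  θ̈ = (θ̇'−θ̇)/dt = (-0.829096692−-0.765070809)/0.017838 = -3.589297
  sinθ=-0.197281, cosθ=0.980347
  F = (M+m)·ẍ + m·l·cosθ·θ̈ − m·l·sinθ·θ̇² = 3.197948 + -0.379127 − -0.012442 = 2.831263
step 7→8:
  ẍ = (ẋ'−ẋ)/dt = (-1.636048918−-1.560729415)/0.017838 = -4.222419
  θ̈ = (θ̇'−θ̇)/dt = (-0.790946109−-0.829096692)/0.017838 = 2.138725
  sinθ=-0.210641, cosθ=0.977563
  F = (M+m)·ẍ + m·l·cosθ·θ̈ − m·l·sinθ·θ̇² = -8.686039 + 0.225266 − -0.015601 = -8.445172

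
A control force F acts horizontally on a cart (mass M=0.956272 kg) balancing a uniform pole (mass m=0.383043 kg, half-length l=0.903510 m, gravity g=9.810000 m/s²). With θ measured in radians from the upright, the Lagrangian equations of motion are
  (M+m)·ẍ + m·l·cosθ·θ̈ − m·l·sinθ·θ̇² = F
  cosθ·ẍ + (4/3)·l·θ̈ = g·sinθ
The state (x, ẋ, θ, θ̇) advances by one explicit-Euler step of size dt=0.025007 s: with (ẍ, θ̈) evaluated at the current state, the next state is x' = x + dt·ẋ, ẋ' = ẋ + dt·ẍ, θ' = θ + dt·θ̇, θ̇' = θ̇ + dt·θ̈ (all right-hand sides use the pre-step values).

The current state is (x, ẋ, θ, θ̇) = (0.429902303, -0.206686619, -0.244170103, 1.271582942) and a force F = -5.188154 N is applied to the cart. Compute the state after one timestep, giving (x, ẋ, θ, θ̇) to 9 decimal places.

(0.424733691, -0.315770147, -0.212371628, 1.310217151)

sinθ=-0.241751127, cosθ=0.970338288
temp = (F + m·l·θ̇²·sinθ)/(M+m) = (-5.188154 + -0.135281493)/1.339315 = -3.974744921
θ̈ = (g·sinθ − cosθ·temp)/(l·(4/3 − m·cos²θ/(M+m))) = 1.544935761
ẍ = temp − m·l·θ̈·cosθ/(M+m) = -4.362119712
Euler: x'=0.429902303+0.025007·-0.206686619=0.424733691, ẋ'=-0.206686619+0.025007·-4.362119712=-0.315770147
       θ'=-0.244170103+0.025007·1.271582942=-0.212371628, θ̇'=1.271582942+0.025007·1.544935761=1.310217151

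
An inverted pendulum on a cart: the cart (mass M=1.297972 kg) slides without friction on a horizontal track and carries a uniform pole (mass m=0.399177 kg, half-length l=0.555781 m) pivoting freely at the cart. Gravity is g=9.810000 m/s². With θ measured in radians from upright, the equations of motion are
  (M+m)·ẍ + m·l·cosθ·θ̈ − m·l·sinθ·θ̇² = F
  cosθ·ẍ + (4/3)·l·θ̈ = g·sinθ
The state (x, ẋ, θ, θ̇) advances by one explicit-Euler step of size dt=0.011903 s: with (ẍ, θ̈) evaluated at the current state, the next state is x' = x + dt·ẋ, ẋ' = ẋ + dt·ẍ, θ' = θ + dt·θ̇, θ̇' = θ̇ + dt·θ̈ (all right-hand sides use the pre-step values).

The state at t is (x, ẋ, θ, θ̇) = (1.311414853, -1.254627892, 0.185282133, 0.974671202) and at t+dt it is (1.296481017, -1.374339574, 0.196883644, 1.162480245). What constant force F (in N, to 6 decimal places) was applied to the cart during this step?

ẍ = (ẋ'−ẋ)/dt = (-1.374339574−-1.254627892)/0.011903 = -10.057270
θ̈ = (θ̇'−θ̇)/dt = (1.162480245−0.974671202)/0.011903 = 15.778295
sinθ=0.184224, cosθ=0.982884
F = (M+m)·ẍ + m·l·cosθ·θ̈ − m·l·sinθ·θ̇² = -17.068685 + 3.440580 − 0.038827 = -13.666932

F = -13.666932 N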